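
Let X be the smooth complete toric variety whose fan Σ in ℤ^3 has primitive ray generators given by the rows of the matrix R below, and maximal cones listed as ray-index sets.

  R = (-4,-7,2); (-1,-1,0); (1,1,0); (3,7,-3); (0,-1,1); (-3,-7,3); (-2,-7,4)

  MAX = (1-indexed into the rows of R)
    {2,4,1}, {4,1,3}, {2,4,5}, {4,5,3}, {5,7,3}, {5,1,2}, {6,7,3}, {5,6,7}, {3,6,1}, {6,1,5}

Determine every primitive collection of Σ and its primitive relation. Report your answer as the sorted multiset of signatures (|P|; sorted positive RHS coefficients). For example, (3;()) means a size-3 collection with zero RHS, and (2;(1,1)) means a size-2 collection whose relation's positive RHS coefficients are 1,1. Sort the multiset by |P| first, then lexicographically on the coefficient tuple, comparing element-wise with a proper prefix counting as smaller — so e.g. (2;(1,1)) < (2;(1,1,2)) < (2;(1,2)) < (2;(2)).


Primitive collections (9):

  • {2,3}:  v_{2} + v_{3} = 0 ; sig = (2;())
  • {4,6}:  v_{4} + v_{6} = 0 ; sig = (2;())
  • {2,6}:  v_{2} + v_{6} = v_{1} + v_{5} ; sig = (2;(1,1))
  • {2,7}:  v_{2} + v_{7} = v_{5} + v_{6} ; sig = (2;(1,1))
  • {4,7}:  v_{4} + v_{7} = v_{3} + v_{5} ; sig = (2;(1,1))
  • {1,7}:  v_{1} + v_{7} = 2·v_{6} ; sig = (2;(2))
  • {1,3,5}:  v_{1} + v_{3} + v_{5} = v_{6} ; sig = (3;(1))
  • {1,4,5}:  v_{1} + v_{4} + v_{5} = v_{2} ; sig = (3;(1))
  • {3,5,6}:  v_{3} + v_{5} + v_{6} = v_{7} ; sig = (3;(1))

so the primitive-relation signature multiset is
    |P|=2: 6 collections, coeffs (), (), (1,1), (1,1), (1,1), (2)
    |P|=3: 3 collections, coeffs (1), (1), (1)


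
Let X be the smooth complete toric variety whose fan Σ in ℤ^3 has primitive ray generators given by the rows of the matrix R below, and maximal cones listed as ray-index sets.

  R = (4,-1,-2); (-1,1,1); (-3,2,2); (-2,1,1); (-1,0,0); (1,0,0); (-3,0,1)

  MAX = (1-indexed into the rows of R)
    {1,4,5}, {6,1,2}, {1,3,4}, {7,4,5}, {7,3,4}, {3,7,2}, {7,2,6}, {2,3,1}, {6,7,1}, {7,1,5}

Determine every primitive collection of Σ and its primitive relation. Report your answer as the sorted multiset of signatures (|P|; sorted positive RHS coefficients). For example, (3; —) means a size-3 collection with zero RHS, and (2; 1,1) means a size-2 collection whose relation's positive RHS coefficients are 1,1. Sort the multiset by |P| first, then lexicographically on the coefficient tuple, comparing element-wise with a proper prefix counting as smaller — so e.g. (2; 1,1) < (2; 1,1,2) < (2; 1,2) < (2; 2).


Σ has 9 primitive collections:

  • {5,6}:  v_{5} + v_{6} = 0 — sig = (2; —)
  • {2,4}:  v_{2} + v_{4} = v_{3} — sig = (2; 1)
  • {2,5}:  v_{2} + v_{5} = v_{4} — sig = (2; 1)
  • {4,6}:  v_{4} + v_{6} = v_{2} — sig = (2; 1)
  • {3,5}:  v_{3} + v_{5} = 2·v_{4} — sig = (2; 2)
  • {3,6}:  v_{3} + v_{6} = 2·v_{2} — sig = (2; 2)
  • {1,2,7}:  v_{1} + v_{2} + v_{7} = 0 — sig = (3; —)
  • {1,3,7}:  v_{1} + v_{3} + v_{7} = v_{4} — sig = (3; 1)
  • {1,4,7}:  v_{1} + v_{4} + v_{7} = v_{5} — sig = (3; 1)

Hence PRS(X_Σ) =
    |P|=2: 6 collections, coeffs (), (1), (1), (1), (2), (2)
    |P|=3: 3 collections, coeffs (), (1), (1)


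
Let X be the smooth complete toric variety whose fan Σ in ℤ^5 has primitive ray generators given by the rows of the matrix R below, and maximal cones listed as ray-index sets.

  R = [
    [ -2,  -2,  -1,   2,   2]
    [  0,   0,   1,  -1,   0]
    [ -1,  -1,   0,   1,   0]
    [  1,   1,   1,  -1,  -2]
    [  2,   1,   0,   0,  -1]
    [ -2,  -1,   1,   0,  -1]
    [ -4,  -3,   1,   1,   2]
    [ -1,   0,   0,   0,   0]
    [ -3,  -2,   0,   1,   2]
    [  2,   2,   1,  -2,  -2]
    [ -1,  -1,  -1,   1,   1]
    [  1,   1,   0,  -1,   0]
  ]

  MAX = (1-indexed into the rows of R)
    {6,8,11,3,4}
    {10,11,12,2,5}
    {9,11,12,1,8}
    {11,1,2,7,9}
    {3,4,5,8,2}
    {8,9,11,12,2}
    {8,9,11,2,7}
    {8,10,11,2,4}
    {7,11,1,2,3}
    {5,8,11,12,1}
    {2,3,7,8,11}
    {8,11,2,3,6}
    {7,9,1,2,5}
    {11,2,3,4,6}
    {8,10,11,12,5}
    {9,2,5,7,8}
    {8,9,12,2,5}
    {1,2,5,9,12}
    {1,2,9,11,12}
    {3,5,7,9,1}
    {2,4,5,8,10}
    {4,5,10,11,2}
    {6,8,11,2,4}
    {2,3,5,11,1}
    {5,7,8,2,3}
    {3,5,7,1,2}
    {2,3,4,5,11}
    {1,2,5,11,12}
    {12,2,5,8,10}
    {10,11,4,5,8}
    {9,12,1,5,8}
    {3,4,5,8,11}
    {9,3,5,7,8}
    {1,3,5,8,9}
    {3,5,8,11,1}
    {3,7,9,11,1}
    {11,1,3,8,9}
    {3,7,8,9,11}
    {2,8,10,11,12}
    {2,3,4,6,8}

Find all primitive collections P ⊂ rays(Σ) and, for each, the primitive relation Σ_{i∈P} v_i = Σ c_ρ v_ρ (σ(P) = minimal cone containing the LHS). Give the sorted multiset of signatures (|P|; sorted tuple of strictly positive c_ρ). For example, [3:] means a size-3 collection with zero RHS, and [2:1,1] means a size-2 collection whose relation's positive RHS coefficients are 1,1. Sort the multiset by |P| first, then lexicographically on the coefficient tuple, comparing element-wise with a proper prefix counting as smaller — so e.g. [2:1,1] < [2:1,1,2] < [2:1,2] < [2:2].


23 collections generate NE(X_Σ); each relation:

  • {1,10}:  v_{1} + v_{10} = 0  ⇒ sig = [2:]
  • {3,12}:  v_{3} + v_{12} = 0  ⇒ sig = [2:]
  • {1,4}:  v_{1} + v_{4} = v_{3}  ⇒ sig = [2:1]
  • {3,10}:  v_{3} + v_{10} = v_{4}  ⇒ sig = [2:1]
  • {4,12}:  v_{4} + v_{12} = v_{10}  ⇒ sig = [2:1]
  • {5,6}:  v_{5} + v_{6} = v_{3} + v_{4}  ⇒ sig = [2:1,1]
  • {7,12}:  v_{7} + v_{12} = v_{2} + v_{9}  ⇒ sig = [2:1,1]
  • {9,10}:  v_{9} + v_{10} = v_{2} + v_{8}  ⇒ sig = [2:1,1]
  • {4,9}:  v_{4} + v_{9} = v_{2} + v_{3} + v_{8}  ⇒ sig = [2:1,1,1]
  • {6,12}:  v_{6} + v_{12} = v_{2} + v_{4} + v_{8} + v_{11}  ⇒ sig = [2:1,1,1,1]
  • {1,6}:  v_{1} + v_{6} = v_{2} + 2·v_{3} + v_{8} + v_{11}  ⇒ sig = [2:1,1,1,2]
  • {6,10}:  v_{6} + v_{10} = v_{2} + 2·v_{4} + v_{8} + v_{11}  ⇒ sig = [2:1,1,1,2]
  • {7,10}:  v_{7} + v_{10} = 2·v_{2} + v_{3} + v_{8}  ⇒ sig = [2:1,1,2]
  • {4,7}:  v_{4} + v_{7} = 2·v_{2} + 2·v_{3} + v_{8}  ⇒ sig = [2:1,2,2]
  • {6,9}:  v_{6} + v_{9} = 2·v_{2} + 2·v_{3} + 2·v_{8} + v_{11}  ⇒ sig = [2:1,2,2,2]
  • {6,7}:  v_{6} + v_{7} = 3·v_{2} + 3·v_{3} + 2·v_{8} + v_{11}  ⇒ sig = [2:1,2,3,3]
  • {1,2,8}:  v_{1} + v_{2} + v_{8} = v_{9}  ⇒ sig = [3:1]
  • {2,3,9}:  v_{2} + v_{3} + v_{9} = v_{7}  ⇒ sig = [3:1]
  • {5,9,11}:  v_{5} + v_{9} + v_{11} = v_{1}  ⇒ sig = [3:1]
  • {5,7,11}:  v_{5} + v_{7} + v_{11} = v_{1} + v_{2} + v_{3}  ⇒ sig = [3:1,1,1]
  • {1,7,8}:  v_{1} + v_{7} + v_{8} = v_{3} + 2·v_{9}  ⇒ sig = [3:1,2]
  • {2,5,8,11}:  v_{2} + v_{5} + v_{8} + v_{11} = 0  ⇒ sig = [4:]
  • {2,3,4,8,11}:  v_{2} + v_{3} + v_{4} + v_{8} + v_{11} = v_{6}  ⇒ sig = [5:1]

Sorted signature multiset PRS(X):
    [2:]
    [2:]
    [2:1]
    [2:1]
    [2:1]
    [2:1,1]
    [2:1,1]
    [2:1,1]
    [2:1,1,1]
    [2:1,1,1,1]
    [2:1,1,1,2]
    [2:1,1,1,2]
    [2:1,1,2]
    [2:1,2,2]
    [2:1,2,2,2]
    [2:1,2,3,3]
    [3:1]
    [3:1]
    [3:1]
    [3:1,1,1]
    [3:1,2]
    [4:]
    [5:1]


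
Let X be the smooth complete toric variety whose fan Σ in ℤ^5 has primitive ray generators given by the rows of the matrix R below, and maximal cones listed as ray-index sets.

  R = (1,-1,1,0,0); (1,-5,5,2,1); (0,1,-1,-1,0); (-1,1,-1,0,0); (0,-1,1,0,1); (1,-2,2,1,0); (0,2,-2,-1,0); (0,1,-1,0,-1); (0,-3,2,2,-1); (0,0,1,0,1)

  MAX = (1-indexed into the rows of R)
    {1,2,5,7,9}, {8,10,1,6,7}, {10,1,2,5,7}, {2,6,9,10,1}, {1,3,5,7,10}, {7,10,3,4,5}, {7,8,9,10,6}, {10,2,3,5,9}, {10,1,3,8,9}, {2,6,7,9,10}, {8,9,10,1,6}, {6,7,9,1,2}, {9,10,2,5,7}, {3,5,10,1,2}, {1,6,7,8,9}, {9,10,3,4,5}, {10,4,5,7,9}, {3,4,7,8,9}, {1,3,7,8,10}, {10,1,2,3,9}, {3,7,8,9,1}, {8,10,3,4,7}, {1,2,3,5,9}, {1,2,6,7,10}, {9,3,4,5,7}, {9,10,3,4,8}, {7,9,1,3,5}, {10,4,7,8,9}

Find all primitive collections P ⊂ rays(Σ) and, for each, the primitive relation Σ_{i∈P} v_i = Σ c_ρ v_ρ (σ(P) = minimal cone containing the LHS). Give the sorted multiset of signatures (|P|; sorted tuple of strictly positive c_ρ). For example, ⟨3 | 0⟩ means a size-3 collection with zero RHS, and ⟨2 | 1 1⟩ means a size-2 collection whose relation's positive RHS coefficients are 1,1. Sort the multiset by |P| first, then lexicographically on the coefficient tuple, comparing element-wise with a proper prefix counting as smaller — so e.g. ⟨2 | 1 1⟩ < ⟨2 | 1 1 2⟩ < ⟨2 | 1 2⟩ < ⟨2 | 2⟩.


The 11 primitive collections of Σ (r=10, n=5):

  {1,4}:  v_{1} + v_{4} = 0  ⇒ sig = ⟨2 | 0⟩
  {5,8}:  v_{5} + v_{8} = 0  ⇒ sig = ⟨2 | 0⟩
  {3,6}:  v_{3} + v_{6} = v_{1}  ⇒ sig = ⟨2 | 1⟩
  {5,6}:  v_{5} + v_{6} = v_{2} + v_{7}  ⇒ sig = ⟨2 | 1 1⟩
  {2,4}:  v_{2} + v_{4} = v_{5} + v_{9} + v_{10}  ⇒ sig = ⟨2 | 1 1 1⟩
  {2,8}:  v_{2} + v_{8} = v_{1} + v_{9} + v_{10}  ⇒ sig = ⟨2 | 1 1 1⟩
  {4,6}:  v_{4} + v_{6} = v_{7} + v_{9} + v_{10}  ⇒ sig = ⟨2 | 1 1 1⟩
  {2,3,7}:  v_{2} + v_{3} + v_{7} = v_{1} + v_{5}  ⇒ sig = ⟨3 | 1 1⟩
  {3,7,9,10}:  v_{3} + v_{7} + v_{9} + v_{10} = 0  ⇒ sig = ⟨4 | 0⟩
  {1,5,9,10}:  v_{1} + v_{5} + v_{9} + v_{10} = v_{2}  ⇒ sig = ⟨4 | 1⟩
  {1,7,9,10}:  v_{1} + v_{7} + v_{9} + v_{10} = v_{6}  ⇒ sig = ⟨4 | 1⟩

Signatures (|P|; sorted positive RHS coefficients), sorted:
    ⟨2 | 0⟩
    ⟨2 | 0⟩
    ⟨2 | 1⟩
    ⟨2 | 1 1⟩
    ⟨2 | 1 1 1⟩
    ⟨2 | 1 1 1⟩
    ⟨2 | 1 1 1⟩
    ⟨3 | 1 1⟩
    ⟨4 | 0⟩
    ⟨4 | 1⟩
    ⟨4 | 1⟩


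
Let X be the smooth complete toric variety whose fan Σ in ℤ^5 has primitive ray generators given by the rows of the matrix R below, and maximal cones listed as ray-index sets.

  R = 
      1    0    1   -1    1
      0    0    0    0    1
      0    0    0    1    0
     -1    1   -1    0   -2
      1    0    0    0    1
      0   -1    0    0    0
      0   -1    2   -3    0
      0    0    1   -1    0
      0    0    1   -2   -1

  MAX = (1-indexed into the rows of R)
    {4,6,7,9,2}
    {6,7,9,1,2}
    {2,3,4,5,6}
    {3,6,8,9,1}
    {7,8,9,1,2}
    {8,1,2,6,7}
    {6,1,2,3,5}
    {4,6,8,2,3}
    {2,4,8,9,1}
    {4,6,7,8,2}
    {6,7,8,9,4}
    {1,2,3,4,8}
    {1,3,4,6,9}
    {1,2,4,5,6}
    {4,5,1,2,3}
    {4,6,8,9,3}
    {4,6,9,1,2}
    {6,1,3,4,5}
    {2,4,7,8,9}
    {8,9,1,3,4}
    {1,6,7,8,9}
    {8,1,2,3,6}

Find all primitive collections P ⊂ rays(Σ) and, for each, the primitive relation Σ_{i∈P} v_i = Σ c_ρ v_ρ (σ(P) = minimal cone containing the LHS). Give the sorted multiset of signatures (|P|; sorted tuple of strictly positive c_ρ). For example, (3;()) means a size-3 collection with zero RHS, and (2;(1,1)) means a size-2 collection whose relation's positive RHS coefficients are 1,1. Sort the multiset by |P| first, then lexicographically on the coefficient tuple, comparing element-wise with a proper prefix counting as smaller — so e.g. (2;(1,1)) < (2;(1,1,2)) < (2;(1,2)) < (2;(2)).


9 minimal non-faces of Δ(Σ) (on 9 rays):

  {5,8}:  v_{5} + v_{8} = v_{1}  ⇒ sig = (2;(1))
  {5,7}:  v_{5} + v_{7} = v_{1} + v_{2} + v_{6} + v_{9}  ⇒ sig = (2;(1,1,1,1))
  {5,9}:  v_{5} + v_{9} = 2·v_{1} + v_{4} + v_{6}  ⇒ sig = (2;(1,1,2))
  {3,7}:  v_{3} + v_{7} = v_{6} + 2·v_{8}  ⇒ sig = (2;(1,2))
  {2,3,9}:  v_{2} + v_{3} + v_{9} = v_{8}  ⇒ sig = (3;(1))
  {1,4,7}:  v_{1} + v_{4} + v_{7} = v_{2} + 2·v_{9}  ⇒ sig = (3;(1,2))
  {1,4,6,8}:  v_{1} + v_{4} + v_{6} + v_{8} = v_{9}  ⇒ sig = (4;(1))
  {2,6,8,9}:  v_{2} + v_{6} + v_{8} + v_{9} = v_{7}  ⇒ sig = (4;(1))
  {1,2,3,4,6}:  v_{1} + v_{2} + v_{3} + v_{4} + v_{6} = 0  ⇒ sig = (5;())

so the primitive-relation signature multiset is
    (2;(1))
    (2;(1,1,1,1))
    (2;(1,1,2))
    (2;(1,2))
    (3;(1))
    (3;(1,2))
    (4;(1))
    (4;(1))
    (5;())


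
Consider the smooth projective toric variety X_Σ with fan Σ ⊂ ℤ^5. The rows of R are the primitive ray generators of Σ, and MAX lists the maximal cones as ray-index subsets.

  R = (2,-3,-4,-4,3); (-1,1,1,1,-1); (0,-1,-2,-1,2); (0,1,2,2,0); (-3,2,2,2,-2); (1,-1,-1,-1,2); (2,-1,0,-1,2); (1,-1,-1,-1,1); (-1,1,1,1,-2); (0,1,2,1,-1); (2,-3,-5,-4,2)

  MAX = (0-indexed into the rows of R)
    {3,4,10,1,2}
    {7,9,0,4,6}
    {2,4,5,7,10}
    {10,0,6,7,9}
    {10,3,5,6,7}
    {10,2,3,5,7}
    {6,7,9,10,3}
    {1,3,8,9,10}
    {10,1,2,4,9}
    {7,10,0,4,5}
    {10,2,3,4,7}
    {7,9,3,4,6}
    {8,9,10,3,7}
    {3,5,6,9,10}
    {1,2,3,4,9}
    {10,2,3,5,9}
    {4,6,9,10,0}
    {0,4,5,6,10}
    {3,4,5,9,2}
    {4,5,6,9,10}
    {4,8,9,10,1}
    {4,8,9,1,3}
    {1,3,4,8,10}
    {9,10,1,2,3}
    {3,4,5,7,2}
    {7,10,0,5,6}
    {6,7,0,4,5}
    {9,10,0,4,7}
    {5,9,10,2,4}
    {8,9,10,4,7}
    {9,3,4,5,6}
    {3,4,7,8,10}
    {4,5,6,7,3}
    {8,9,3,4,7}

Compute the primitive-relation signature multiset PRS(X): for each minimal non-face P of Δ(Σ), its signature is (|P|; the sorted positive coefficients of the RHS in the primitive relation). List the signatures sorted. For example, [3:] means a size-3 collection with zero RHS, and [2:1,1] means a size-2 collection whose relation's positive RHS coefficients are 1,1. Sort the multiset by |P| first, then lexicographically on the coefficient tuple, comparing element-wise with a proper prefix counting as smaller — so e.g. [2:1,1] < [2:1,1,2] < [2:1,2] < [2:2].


Σ has 18 primitive collections:

  P = {1,7}:  v_{1} + v_{7} = 0 — sig = [2:]
  P = {5,8}:  v_{5} + v_{8} = 0 — sig = [2:]
  P = {0,3}:  v_{0} + v_{3} = v_{5} + v_{7} — sig = [2:1,1]
  P = {1,5}:  v_{1} + v_{5} = v_{2} + v_{9} — sig = [2:1,1]
  P = {1,6}:  v_{1} + v_{6} = v_{5} + v_{9} — sig = [2:1,1]
  P = {6,8}:  v_{6} + v_{8} = v_{7} + v_{9} — sig = [2:1,1]
  P = {0,1}:  v_{0} + v_{1} = v_{4} + v_{6} + v_{10} — sig = [2:1,1,1]
  P = {2,8}:  v_{2} + v_{8} = v_{3} + v_{4} + v_{10} — sig = [2:1,1,1]
  P = {0,2}:  v_{0} + v_{2} = v_{4} + 2·v_{5} + v_{7} + v_{10} — sig = [2:1,1,1,2]
  P = {0,8}:  v_{0} + v_{8} = v_{4} + 2·v_{7} + v_{9} + v_{10} — sig = [2:1,1,1,2]
  P = {2,6}:  v_{2} + v_{6} = 2·v_{5} — sig = [2:2]
  P = {2,7,9}:  v_{2} + v_{7} + v_{9} = v_{5} — sig = [3:1]
  P = {5,7,9}:  v_{5} + v_{7} + v_{9} = v_{6} — sig = [3:1]
  P = {0,5,9}:  v_{0} + v_{5} + v_{9} = v_{4} + 2·v_{6} + v_{10} — sig = [3:1,1,2]
  P = {3,4,5,10}:  v_{3} + v_{4} + v_{5} + v_{10} = v_{2} — sig = [4:1]
  P = {3,4,6,10}:  v_{3} + v_{4} + v_{6} + v_{10} = v_{5} — sig = [4:1]
  P = {3,4,9,10}:  v_{3} + v_{4} + v_{9} + v_{10} = v_{1} — sig = [4:1]
  P = {4,6,7,10}:  v_{4} + v_{6} + v_{7} + v_{10} = v_{0} — sig = [4:1]

so the primitive-relation signature multiset is
[[2:], [2:], [2:1,1], [2:1,1], [2:1,1], [2:1,1], [2:1,1,1], [2:1,1,1], [2:1,1,1,2], [2:1,1,1,2], [2:2], [3:1], [3:1], [3:1,1,2], [4:1], [4:1], [4:1], [4:1]]


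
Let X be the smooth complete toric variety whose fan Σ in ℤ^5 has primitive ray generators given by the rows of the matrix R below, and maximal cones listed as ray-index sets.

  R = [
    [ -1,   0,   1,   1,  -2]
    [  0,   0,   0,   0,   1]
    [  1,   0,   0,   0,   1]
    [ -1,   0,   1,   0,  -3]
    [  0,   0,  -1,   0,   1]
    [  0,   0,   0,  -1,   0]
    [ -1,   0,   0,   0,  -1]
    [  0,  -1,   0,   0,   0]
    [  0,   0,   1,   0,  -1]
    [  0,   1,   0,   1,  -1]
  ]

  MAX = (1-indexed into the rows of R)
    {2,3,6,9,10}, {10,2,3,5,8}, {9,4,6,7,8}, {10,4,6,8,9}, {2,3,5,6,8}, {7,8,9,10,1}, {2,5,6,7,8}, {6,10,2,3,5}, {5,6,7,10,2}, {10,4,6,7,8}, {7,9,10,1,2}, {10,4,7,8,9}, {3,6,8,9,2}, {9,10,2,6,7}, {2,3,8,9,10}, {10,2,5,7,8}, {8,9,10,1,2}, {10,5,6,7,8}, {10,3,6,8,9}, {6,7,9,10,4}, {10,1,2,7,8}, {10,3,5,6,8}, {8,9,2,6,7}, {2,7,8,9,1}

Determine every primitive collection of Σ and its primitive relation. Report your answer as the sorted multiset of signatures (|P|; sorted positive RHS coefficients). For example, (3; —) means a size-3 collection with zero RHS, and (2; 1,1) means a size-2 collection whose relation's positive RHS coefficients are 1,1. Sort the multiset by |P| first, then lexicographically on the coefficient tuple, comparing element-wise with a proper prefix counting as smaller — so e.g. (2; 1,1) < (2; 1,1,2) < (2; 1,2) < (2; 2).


Minimal non-faces — 12 found among 10 rays, 24 max cones:

  P={3,7}:  v_{3} + v_{7} = 0 ; sig = (2; —)
  P={5,9}:  v_{5} + v_{9} = 0 ; sig = (2; —)
  P={1,6}:  v_{1} + v_{6} = v_{7} + v_{9} ; sig = (2; 1,1)
  P={2,4}:  v_{2} + v_{4} = v_{7} + v_{9} ; sig = (2; 1,1)
  P={1,3}:  v_{1} + v_{3} = v_{2} + v_{8} + v_{9} + v_{10} ; sig = (2; 1,1,1,1)
  P={1,5}:  v_{1} + v_{5} = v_{2} + v_{7} + v_{8} + v_{10} ; sig = (2; 1,1,1,1)
  P={3,4}:  v_{3} + v_{4} = v_{6} + v_{8} + v_{9} + v_{10} ; sig = (2; 1,1,1,1)
  P={4,5}:  v_{4} + v_{5} = v_{6} + v_{7} + v_{8} + v_{10} ; sig = (2; 1,1,1,1)
  P={1,4}:  v_{1} + v_{4} = 2·v_{7} + v_{8} + 2·v_{9} + v_{10} ; sig = (2; 1,1,2,2)
  P={2,6,8,10}:  v_{2} + v_{6} + v_{8} + v_{10} = 0 ; sig = (4; —)
  P={2,7,8,9,10}:  v_{2} + v_{7} + v_{8} + v_{9} + v_{10} = v_{1} ; sig = (5; 1)
  P={6,7,8,9,10}:  v_{6} + v_{7} + v_{8} + v_{9} + v_{10} = v_{4} ; sig = (5; 1)

Sorted signature multiset PRS(X):
    |P|=2: 9 collections, coeffs (), (), (1,1), (1,1), (1,1,1,1), (1,1,1,1), (1,1,1,1), (1,1,1,1), (1,1,2,2)
    |P|=4: 1 collection, coeffs ()
    |P|=5: 2 collections, coeffs (1), (1)


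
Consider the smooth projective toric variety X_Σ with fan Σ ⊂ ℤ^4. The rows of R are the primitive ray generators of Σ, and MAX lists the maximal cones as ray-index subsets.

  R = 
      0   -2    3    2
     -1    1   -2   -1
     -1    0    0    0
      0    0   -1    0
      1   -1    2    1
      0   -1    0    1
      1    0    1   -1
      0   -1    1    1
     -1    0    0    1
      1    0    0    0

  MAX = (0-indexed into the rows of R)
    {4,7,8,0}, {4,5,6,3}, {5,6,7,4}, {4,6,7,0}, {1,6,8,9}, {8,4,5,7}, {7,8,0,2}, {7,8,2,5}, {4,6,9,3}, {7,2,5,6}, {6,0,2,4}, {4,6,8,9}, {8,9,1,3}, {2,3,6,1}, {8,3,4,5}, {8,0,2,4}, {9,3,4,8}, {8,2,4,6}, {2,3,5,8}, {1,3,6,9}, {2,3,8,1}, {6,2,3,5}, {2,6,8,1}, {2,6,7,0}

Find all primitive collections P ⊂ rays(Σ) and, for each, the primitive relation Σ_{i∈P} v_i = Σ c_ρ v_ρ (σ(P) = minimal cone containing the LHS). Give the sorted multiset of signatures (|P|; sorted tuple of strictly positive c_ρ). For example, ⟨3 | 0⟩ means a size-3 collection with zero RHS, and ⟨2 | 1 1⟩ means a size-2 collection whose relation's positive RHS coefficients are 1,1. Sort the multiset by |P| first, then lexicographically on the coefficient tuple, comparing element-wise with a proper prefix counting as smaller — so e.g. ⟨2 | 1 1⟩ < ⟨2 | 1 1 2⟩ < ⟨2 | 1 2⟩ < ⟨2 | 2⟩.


|primitive collections| = 18. Relations:

  P = {1,4}:  v_{1} + v_{4} = 0  ⇒ sig = ⟨2 | 0⟩
  P = {2,9}:  v_{2} + v_{9} = 0  ⇒ sig = ⟨2 | 0⟩
  P = {3,7}:  v_{3} + v_{7} = v_{5}  ⇒ sig = ⟨2 | 1⟩
  P = {0,1}:  v_{0} + v_{1} = v_{2} + v_{7}  ⇒ sig = ⟨2 | 1 1⟩
  P = {0,9}:  v_{0} + v_{9} = v_{4} + v_{7}  ⇒ sig = ⟨2 | 1 1⟩
  P = {1,7}:  v_{1} + v_{7} = v_{2} + v_{3}  ⇒ sig = ⟨2 | 1 1⟩
  P = {7,9}:  v_{7} + v_{9} = v_{3} + v_{4}  ⇒ sig = ⟨2 | 1 1⟩
  P = {1,5}:  v_{1} + v_{5} = v_{2} + 2·v_{3}  ⇒ sig = ⟨2 | 1 2⟩
  P = {5,9}:  v_{5} + v_{9} = 2·v_{3} + v_{4}  ⇒ sig = ⟨2 | 1 2⟩
  P = {0,3}:  v_{0} + v_{3} = 2·v_{7}  ⇒ sig = ⟨2 | 2⟩
  P = {0,5}:  v_{0} + v_{5} = 3·v_{7}  ⇒ sig = ⟨2 | 3⟩
  P = {3,6,8}:  v_{3} + v_{6} + v_{8} = 0  ⇒ sig = ⟨3 | 0⟩
  P = {2,3,4}:  v_{2} + v_{3} + v_{4} = v_{7}  ⇒ sig = ⟨3 | 1⟩
  P = {2,4,7}:  v_{2} + v_{4} + v_{7} = v_{0}  ⇒ sig = ⟨3 | 1⟩
  P = {5,6,8}:  v_{5} + v_{6} + v_{8} = v_{7}  ⇒ sig = ⟨3 | 1⟩
  P = {6,7,8}:  v_{6} + v_{7} + v_{8} = v_{2} + v_{4}  ⇒ sig = ⟨3 | 1 1⟩
  P = {2,4,5}:  v_{2} + v_{4} + v_{5} = 2·v_{7}  ⇒ sig = ⟨3 | 2⟩
  P = {0,6,8}:  v_{0} + v_{6} + v_{8} = 2·v_{2} + 2·v_{4}  ⇒ sig = ⟨3 | 2 2⟩

so the primitive-relation signature multiset is
    |P|=2: 11 collections, coeffs (), (), (1), (1,1), (1,1), (1,1), (1,1), (1,2), (1,2), (2), (3)
    |P|=3: 7 collections, coeffs (), (1), (1), (1), (1,1), (2), (2,2)


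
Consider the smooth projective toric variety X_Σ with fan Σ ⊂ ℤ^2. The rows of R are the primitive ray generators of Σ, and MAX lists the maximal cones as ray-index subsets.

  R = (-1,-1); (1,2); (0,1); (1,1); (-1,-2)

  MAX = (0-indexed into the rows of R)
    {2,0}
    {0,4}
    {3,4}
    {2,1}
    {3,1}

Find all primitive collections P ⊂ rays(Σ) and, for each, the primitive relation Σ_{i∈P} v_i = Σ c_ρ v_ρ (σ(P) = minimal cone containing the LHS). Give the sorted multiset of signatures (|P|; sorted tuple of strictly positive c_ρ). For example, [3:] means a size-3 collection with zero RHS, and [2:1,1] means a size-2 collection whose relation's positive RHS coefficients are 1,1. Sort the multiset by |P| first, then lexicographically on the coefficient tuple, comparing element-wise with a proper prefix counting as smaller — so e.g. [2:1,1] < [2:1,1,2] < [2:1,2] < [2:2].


Σ has 5 primitive collections:

  P = {0,3}:  v_{0} + v_{3} = 0  ⇒ sig = [2:]
  P = {1,4}:  v_{1} + v_{4} = 0  ⇒ sig = [2:]
  P = {0,1}:  v_{0} + v_{1} = v_{2}  ⇒ sig = [2:1]
  P = {2,3}:  v_{2} + v_{3} = v_{1}  ⇒ sig = [2:1]
  P = {2,4}:  v_{2} + v_{4} = v_{0}  ⇒ sig = [2:1]

so the primitive-relation signature multiset is
[[2:], [2:], [2:1], [2:1], [2:1]]


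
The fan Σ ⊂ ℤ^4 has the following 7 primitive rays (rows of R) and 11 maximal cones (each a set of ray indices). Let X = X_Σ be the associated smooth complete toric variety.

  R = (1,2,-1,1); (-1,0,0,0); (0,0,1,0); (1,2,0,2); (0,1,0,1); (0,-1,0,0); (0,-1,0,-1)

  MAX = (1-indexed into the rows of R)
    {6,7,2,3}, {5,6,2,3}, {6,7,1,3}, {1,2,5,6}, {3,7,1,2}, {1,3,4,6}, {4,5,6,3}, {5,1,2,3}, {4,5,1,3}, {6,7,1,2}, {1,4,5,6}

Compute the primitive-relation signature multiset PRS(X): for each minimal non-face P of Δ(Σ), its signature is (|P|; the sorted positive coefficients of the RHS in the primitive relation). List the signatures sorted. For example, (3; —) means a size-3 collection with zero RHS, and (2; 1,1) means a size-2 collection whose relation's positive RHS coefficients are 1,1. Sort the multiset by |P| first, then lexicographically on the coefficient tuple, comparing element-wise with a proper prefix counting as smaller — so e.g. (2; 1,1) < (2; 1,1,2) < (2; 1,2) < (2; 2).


Δ(Σ) — 7 vertices, 5 min non-faces:

  • {5,7}:  v_{5} + v_{7} = 0 — sig = (2; —)
  • {4,7}:  v_{4} + v_{7} = v_{1} + v_{3} + v_{6} — sig = (2; 1,1,1)
  • {2,4}:  v_{2} + v_{4} = 2·v_{5} — sig = (2; 2)
  • {1,2,3,6}:  v_{1} + v_{2} + v_{3} + v_{6} = v_{5} — sig = (4; 1)
  • {1,3,5,6}:  v_{1} + v_{3} + v_{5} + v_{6} = v_{4} — sig = (4; 1)

Signatures (|P|; sorted positive RHS coefficients), sorted:
    (2; —)
    (2; 1,1,1)
    (2; 2)
    (4; 1)
    (4; 1)


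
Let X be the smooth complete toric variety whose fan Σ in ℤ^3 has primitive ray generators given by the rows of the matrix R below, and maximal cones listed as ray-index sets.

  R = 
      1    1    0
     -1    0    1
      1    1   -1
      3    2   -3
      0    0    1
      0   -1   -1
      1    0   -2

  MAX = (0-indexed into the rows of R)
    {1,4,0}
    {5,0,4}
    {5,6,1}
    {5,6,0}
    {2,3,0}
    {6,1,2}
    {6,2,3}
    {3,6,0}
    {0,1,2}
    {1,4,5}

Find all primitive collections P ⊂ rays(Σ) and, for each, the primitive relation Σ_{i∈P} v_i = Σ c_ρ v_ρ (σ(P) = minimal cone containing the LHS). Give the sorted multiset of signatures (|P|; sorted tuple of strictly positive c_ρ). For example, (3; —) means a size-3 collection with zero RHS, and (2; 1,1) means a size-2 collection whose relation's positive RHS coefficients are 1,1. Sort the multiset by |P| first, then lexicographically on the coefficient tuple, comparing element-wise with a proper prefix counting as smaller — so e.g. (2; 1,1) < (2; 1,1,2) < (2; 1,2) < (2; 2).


The 9 primitive collections of Σ (r=7, n=3):

  P = {2,4}:  v_{2} + v_{4} = v_{0}  ⟹  sig = (2; 1)
  P = {2,5}:  v_{2} + v_{5} = v_{6}  ⟹  sig = (2; 1)
  P = {4,6}:  v_{4} + v_{6} = v_{0} + v_{5}  ⟹  sig = (2; 1,1)
  P = {3,4}:  v_{3} + v_{4} = 2·v_{0} + v_{6}  ⟹  sig = (2; 1,2)
  P = {3,5}:  v_{3} + v_{5} = v_{0} + 2·v_{6}  ⟹  sig = (2; 1,2)
  P = {1,3}:  v_{1} + v_{3} = 2·v_{2}  ⟹  sig = (2; 2)
  P = {0,1,5}:  v_{0} + v_{1} + v_{5} = 0  ⟹  sig = (3; —)
  P = {0,1,6}:  v_{0} + v_{1} + v_{6} = v_{2}  ⟹  sig = (3; 1)
  P = {0,2,6}:  v_{0} + v_{2} + v_{6} = v_{3}  ⟹  sig = (3; 1)

so the primitive-relation signature multiset is
[(2; 1), (2; 1), (2; 1,1), (2; 1,2), (2; 1,2), (2; 2), (3; —), (3; 1), (3; 1)]


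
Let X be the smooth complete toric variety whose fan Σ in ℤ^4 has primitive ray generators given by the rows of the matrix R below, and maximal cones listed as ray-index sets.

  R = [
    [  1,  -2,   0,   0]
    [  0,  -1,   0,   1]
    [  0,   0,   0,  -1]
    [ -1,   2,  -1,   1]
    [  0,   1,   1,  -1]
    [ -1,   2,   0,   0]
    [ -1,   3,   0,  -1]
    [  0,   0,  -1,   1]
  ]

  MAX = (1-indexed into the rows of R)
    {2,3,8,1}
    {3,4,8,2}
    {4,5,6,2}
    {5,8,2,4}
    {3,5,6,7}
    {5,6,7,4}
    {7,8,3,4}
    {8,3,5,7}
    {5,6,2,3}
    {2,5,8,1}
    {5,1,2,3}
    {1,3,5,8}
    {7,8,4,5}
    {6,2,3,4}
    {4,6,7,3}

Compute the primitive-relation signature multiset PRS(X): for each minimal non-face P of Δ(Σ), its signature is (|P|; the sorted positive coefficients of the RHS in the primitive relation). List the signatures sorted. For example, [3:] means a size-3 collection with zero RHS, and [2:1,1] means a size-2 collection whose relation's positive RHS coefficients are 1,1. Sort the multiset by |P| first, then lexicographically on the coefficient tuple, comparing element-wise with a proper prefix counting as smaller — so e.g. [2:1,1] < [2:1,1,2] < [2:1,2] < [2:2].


7 collections generate NE(X_Σ); each relation:

  • {1,6}:  v_{1} + v_{6} = 0 ; sig = [2:]
  • {1,4}:  v_{1} + v_{4} = v_{8} ; sig = [2:1]
  • {2,7}:  v_{2} + v_{7} = v_{6} ; sig = [2:1]
  • {6,8}:  v_{6} + v_{8} = v_{4} ; sig = [2:1]
  • {1,7}:  v_{1} + v_{7} = v_{3} + v_{5} + v_{8} ; sig = [2:1,1,1]
  • {3,4,5}:  v_{3} + v_{4} + v_{5} = v_{7} ; sig = [3:1]
  • {2,3,5,8}:  v_{2} + v_{3} + v_{5} + v_{8} = 0 ; sig = [4:]

so the primitive-relation signature multiset is
    |P|=2: 5 collections, coeffs (), (1), (1), (1), (1,1,1)
    |P|=3: 1 collection, coeffs (1)
    |P|=4: 1 collection, coeffs ()


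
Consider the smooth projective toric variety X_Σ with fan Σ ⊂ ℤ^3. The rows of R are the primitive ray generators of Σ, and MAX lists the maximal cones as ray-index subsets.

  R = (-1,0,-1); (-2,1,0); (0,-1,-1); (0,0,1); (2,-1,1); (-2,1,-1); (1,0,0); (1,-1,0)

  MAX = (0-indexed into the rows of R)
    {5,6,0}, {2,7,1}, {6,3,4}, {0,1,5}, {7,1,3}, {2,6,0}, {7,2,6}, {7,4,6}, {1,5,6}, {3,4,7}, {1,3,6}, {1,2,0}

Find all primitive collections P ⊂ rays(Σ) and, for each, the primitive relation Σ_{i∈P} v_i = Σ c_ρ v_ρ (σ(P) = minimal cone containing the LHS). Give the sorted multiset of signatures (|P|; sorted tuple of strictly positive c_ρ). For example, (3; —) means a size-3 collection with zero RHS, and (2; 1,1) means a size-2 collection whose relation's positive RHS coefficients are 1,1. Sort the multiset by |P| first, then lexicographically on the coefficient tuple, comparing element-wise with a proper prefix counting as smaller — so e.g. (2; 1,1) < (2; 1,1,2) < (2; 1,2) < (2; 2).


Δ(Σ) — 8 vertices, 14 min non-faces:

  P = {4,5}:  v_{4} + v_{5} = 0  so sig = (2; —)
  P = {0,4}:  v_{0} + v_{4} = v_{7}  so sig = (2; 1)
  P = {0,7}:  v_{0} + v_{7} = v_{2}  so sig = (2; 1)
  P = {1,4}:  v_{1} + v_{4} = v_{3}  so sig = (2; 1)
  P = {3,5}:  v_{3} + v_{5} = v_{1}  so sig = (2; 1)
  P = {5,7}:  v_{5} + v_{7} = v_{0}  so sig = (2; 1)
  P = {0,3}:  v_{0} + v_{3} = v_{1} + v_{7}  so sig = (2; 1,1)
  P = {2,3}:  v_{2} + v_{3} = v_{1} + 2·v_{7}  so sig = (2; 1,2)
  P = {2,4}:  v_{2} + v_{4} = 2·v_{7}  so sig = (2; 2)
  P = {2,5}:  v_{2} + v_{5} = 2·v_{0}  so sig = (2; 2)
  P = {1,6,7}:  v_{1} + v_{6} + v_{7} = 0  so sig = (3; —)
  P = {0,1,6}:  v_{0} + v_{1} + v_{6} = v_{5}  so sig = (3; 1)
  P = {1,2,6}:  v_{1} + v_{2} + v_{6} = v_{0}  so sig = (3; 1)
  P = {3,6,7}:  v_{3} + v_{6} + v_{7} = v_{4}  so sig = (3; 1)

Hence PRS(X_Σ) =
{ (2; —),  (2; 1) ×5,  (2; 1,1),  (2; 1,2),  (2; 2) ×2,  (3; —),  (3; 1) ×3 }


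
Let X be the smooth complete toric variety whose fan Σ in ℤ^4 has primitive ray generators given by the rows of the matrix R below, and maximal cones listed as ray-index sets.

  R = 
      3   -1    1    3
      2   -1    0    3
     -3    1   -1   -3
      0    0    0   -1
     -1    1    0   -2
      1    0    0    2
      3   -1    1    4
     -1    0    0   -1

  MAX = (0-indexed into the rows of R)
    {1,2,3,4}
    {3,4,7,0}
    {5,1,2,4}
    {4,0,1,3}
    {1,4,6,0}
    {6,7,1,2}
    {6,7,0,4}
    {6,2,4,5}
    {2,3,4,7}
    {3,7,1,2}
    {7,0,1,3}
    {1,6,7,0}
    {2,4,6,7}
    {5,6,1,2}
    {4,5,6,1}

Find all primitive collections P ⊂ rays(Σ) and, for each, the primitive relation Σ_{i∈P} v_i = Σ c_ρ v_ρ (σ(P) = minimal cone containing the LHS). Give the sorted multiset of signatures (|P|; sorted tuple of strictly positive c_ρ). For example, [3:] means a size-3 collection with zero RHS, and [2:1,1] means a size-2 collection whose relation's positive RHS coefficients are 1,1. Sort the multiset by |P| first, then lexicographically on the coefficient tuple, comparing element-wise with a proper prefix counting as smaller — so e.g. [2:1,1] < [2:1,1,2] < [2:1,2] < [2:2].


7 minimal non-faces of Δ(Σ) (on 8 rays):

  • {0,2}:  v_{0} + v_{2} = 0  ⟹  sig = [2:]
  • {3,6}:  v_{3} + v_{6} = v_{0}  ⟹  sig = [2:1]
  • {3,5}:  v_{3} + v_{5} = v_{1} + v_{4}  ⟹  sig = [2:1,1]
  • {5,7}:  v_{5} + v_{7} = v_{2} + v_{6}  ⟹  sig = [2:1,1]
  • {0,5}:  v_{0} + v_{5} = v_{1} + v_{4} + v_{6}  ⟹  sig = [2:1,1,1]
  • {1,4,7}:  v_{1} + v_{4} + v_{7} = 0  ⟹  sig = [3:]
  • {1,2,4,6}:  v_{1} + v_{2} + v_{4} + v_{6} = v_{5}  ⟹  sig = [4:1]

so the primitive-relation signature multiset is
    [2:]
    [2:1]
    [2:1,1]
    [2:1,1]
    [2:1,1,1]
    [3:]
    [4:1]


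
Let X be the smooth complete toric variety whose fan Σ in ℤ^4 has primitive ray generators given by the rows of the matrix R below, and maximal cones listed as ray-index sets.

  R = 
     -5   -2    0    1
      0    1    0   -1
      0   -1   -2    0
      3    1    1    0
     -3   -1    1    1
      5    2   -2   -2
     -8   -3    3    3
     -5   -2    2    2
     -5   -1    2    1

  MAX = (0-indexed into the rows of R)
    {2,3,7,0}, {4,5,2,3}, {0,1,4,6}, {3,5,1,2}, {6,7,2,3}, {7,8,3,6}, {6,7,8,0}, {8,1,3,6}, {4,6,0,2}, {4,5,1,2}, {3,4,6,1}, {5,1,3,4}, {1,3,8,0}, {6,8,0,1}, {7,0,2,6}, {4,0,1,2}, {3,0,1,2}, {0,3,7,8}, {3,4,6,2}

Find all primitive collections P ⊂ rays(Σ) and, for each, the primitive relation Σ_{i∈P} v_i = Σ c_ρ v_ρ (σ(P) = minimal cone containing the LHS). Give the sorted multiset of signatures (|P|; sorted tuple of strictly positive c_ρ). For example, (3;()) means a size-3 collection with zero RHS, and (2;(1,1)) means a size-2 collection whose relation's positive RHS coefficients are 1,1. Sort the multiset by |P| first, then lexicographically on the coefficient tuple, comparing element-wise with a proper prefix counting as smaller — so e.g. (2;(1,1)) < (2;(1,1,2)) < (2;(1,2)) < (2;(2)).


Σ has 12 primitive collections:

  P={5,7}:  v_{5} + v_{7} = 0  so sig = (2;())
  P={1,7}:  v_{1} + v_{7} = v_{8}  so sig = (2;(1))
  P={2,8}:  v_{2} + v_{8} = v_{0}  so sig = (2;(1))
  P={4,7}:  v_{4} + v_{7} = v_{6}  so sig = (2;(1))
  P={5,6}:  v_{5} + v_{6} = v_{4}  so sig = (2;(1))
  P={5,8}:  v_{5} + v_{8} = v_{1}  so sig = (2;(1))
  P={0,5}:  v_{0} + v_{5} = v_{1} + v_{2}  so sig = (2;(1,1))
  P={4,8}:  v_{4} + v_{8} = v_{1} + v_{6}  so sig = (2;(1,1))
  P={0,3,4}:  v_{0} + v_{3} + v_{4} = v_{7}  so sig = (3;(1))
  P={1,2,6}:  v_{1} + v_{2} + v_{6} = v_{0} + v_{4}  so sig = (3;(1,1))
  P={0,3,6}:  v_{0} + v_{3} + v_{6} = 2·v_{7}  so sig = (3;(2))
  P={1,2,3,4}:  v_{1} + v_{2} + v_{3} + v_{4} = 0  so sig = (4;())

so the primitive-relation signature multiset is
[(2;()), (2;(1)), (2;(1)), (2;(1)), (2;(1)), (2;(1)), (2;(1,1)), (2;(1,1)), (3;(1)), (3;(1,1)), (3;(2)), (4;())]


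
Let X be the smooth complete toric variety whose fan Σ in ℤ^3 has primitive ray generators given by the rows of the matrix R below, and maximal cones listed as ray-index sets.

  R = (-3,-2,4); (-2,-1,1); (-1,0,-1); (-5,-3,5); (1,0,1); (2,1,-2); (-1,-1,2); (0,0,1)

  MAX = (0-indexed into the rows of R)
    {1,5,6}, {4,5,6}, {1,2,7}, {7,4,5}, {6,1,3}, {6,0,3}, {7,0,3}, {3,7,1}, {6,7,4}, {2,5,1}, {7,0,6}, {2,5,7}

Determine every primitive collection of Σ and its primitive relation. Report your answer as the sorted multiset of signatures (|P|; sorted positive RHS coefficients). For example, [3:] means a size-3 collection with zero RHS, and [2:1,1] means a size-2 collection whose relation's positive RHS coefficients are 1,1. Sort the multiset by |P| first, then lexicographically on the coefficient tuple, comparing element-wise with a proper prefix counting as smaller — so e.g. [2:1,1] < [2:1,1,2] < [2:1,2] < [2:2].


14 collections generate NE(X_Σ); each relation:

  • {2,4}:  v_{2} + v_{4} = 0  so sig = [2:]
  • {0,1}:  v_{0} + v_{1} = v_{3}  so sig = [2:1]
  • {0,5}:  v_{0} + v_{5} = v_{6}  so sig = [2:1]
  • {1,4}:  v_{1} + v_{4} = v_{6}  so sig = [2:1]
  • {2,6}:  v_{2} + v_{6} = v_{1}  so sig = [2:1]
  • {3,4}:  v_{3} + v_{4} = v_{0} + v_{6}  so sig = [2:1,1]
  • {3,5}:  v_{3} + v_{5} = v_{1} + v_{6}  so sig = [2:1,1]
  • {0,2}:  v_{0} + v_{2} = 2·v_{1} + v_{7}  so sig = [2:1,2]
  • {0,4}:  v_{0} + v_{4} = 2·v_{6} + v_{7}  so sig = [2:1,2]
  • {2,3}:  v_{2} + v_{3} = 3·v_{1} + v_{7}  so sig = [2:1,3]
  • {1,5,7}:  v_{1} + v_{5} + v_{7} = 0  so sig = [3:]
  • {1,6,7}:  v_{1} + v_{6} + v_{7} = v_{0}  so sig = [3:1]
  • {5,6,7}:  v_{5} + v_{6} + v_{7} = v_{4}  so sig = [3:1]
  • {3,6,7}:  v_{3} + v_{6} + v_{7} = 2·v_{0}  so sig = [3:2]

Sorted signature multiset PRS(X):
[[2:], [2:1], [2:1], [2:1], [2:1], [2:1,1], [2:1,1], [2:1,2], [2:1,2], [2:1,3], [3:], [3:1], [3:1], [3:2]]


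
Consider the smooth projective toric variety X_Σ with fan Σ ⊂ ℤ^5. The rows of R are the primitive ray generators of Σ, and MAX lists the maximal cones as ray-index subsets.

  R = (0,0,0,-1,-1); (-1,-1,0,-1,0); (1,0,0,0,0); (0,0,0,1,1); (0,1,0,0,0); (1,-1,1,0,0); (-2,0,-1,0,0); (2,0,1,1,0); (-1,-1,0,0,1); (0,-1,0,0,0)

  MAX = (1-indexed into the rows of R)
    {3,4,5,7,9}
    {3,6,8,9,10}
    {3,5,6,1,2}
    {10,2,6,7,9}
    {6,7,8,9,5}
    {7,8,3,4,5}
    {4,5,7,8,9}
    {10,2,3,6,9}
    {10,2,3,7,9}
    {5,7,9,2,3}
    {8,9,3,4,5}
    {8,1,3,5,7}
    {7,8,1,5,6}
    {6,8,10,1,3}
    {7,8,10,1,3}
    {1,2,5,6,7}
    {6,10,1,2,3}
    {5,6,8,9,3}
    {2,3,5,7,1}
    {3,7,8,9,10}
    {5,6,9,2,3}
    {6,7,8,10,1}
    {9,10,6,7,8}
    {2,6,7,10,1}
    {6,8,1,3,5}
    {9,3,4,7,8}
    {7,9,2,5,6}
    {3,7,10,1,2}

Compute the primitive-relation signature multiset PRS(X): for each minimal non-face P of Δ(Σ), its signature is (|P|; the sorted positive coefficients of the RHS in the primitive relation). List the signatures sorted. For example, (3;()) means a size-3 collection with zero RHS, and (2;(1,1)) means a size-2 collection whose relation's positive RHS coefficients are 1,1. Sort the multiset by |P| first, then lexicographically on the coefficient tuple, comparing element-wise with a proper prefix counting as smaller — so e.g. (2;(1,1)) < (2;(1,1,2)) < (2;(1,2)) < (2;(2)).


9 collections generate NE(X_Σ); each relation:

  {1,4}:  v_{1} + v_{4} = 0 ; sig = (2;())
  {5,10}:  v_{5} + v_{10} = 0 ; sig = (2;())
  {1,9}:  v_{1} + v_{9} = v_{2} ; sig = (2;(1))
  {2,4}:  v_{2} + v_{4} = v_{9} ; sig = (2;(1))
  {2,8}:  v_{2} + v_{8} = v_{6} ; sig = (2;(1))
  {4,6}:  v_{4} + v_{6} = v_{8} + v_{9} ; sig = (2;(1,1))
  {4,10}:  v_{4} + v_{10} = v_{3} + v_{7} + v_{8} + v_{9} ; sig = (2;(1,1,1,1))
  {3,6,7}:  v_{3} + v_{6} + v_{7} = v_{10} ; sig = (3;(1))
  {3,5,7,8,9}:  v_{3} + v_{5} + v_{7} + v_{8} + v_{9} = v_{4} ; sig = (5;(1))

so the primitive-relation signature multiset is
    |P|=2: 7 collections, coeffs (), (), (1), (1), (1), (1,1), (1,1,1,1)
    |P|=3: 1 collection, coeffs (1)
    |P|=5: 1 collection, coeffs (1)


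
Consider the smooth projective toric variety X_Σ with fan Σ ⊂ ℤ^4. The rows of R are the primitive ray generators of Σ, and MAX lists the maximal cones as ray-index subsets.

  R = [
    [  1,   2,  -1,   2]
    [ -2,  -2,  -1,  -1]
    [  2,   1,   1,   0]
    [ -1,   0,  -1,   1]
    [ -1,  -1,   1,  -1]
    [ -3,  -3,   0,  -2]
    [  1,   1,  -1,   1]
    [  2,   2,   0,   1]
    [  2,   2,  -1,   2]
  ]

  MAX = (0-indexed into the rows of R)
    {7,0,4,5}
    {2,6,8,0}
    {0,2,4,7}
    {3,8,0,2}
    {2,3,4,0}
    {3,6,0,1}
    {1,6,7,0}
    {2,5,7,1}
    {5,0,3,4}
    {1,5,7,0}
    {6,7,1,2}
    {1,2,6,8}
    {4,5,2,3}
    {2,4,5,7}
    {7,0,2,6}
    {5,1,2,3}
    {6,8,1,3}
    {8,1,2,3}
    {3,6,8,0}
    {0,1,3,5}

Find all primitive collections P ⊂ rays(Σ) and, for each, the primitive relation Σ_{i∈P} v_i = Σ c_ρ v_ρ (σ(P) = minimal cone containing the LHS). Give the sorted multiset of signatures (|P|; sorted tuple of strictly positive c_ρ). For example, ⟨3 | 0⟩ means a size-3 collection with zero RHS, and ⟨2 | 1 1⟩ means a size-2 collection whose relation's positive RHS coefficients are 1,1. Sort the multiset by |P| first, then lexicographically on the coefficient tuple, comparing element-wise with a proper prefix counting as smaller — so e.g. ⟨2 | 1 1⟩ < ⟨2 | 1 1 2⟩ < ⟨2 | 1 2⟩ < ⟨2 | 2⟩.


Σ has 11 primitive collections:

  • {4,6}:  v_{4} + v_{6} = 0 — sig = ⟨2 | 0⟩
  • {1,4}:  v_{1} + v_{4} = v_{5} — sig = ⟨2 | 1⟩
  • {3,7}:  v_{3} + v_{7} = v_{0} — sig = ⟨2 | 1⟩
  • {5,6}:  v_{5} + v_{6} = v_{1} — sig = ⟨2 | 1⟩
  • {4,8}:  v_{4} + v_{8} = v_{2} + v_{3} — sig = ⟨2 | 1 1⟩
  • {5,8}:  v_{5} + v_{8} = v_{1} + v_{2} + v_{3} — sig = ⟨2 | 1 1 1⟩
  • {7,8}:  v_{7} + v_{8} = v_{0} + v_{2} + v_{6} — sig = ⟨2 | 1 1 1⟩
  • {0,2,5}:  v_{0} + v_{2} + v_{5} = 0 — sig = ⟨3 | 0⟩
  • {0,1,2}:  v_{0} + v_{1} + v_{2} = v_{6} — sig = ⟨3 | 1⟩
  • {2,3,6}:  v_{2} + v_{3} + v_{6} = v_{8} — sig = ⟨3 | 1⟩
  • {0,1,8}:  v_{0} + v_{1} + v_{8} = v_{3} + 2·v_{6} — sig = ⟨3 | 1 2⟩

Hence PRS(X_Σ) =
    ⟨2 | 0⟩
    ⟨2 | 1⟩
    ⟨2 | 1⟩
    ⟨2 | 1⟩
    ⟨2 | 1 1⟩
    ⟨2 | 1 1 1⟩
    ⟨2 | 1 1 1⟩
    ⟨3 | 0⟩
    ⟨3 | 1⟩
    ⟨3 | 1⟩
    ⟨3 | 1 2⟩


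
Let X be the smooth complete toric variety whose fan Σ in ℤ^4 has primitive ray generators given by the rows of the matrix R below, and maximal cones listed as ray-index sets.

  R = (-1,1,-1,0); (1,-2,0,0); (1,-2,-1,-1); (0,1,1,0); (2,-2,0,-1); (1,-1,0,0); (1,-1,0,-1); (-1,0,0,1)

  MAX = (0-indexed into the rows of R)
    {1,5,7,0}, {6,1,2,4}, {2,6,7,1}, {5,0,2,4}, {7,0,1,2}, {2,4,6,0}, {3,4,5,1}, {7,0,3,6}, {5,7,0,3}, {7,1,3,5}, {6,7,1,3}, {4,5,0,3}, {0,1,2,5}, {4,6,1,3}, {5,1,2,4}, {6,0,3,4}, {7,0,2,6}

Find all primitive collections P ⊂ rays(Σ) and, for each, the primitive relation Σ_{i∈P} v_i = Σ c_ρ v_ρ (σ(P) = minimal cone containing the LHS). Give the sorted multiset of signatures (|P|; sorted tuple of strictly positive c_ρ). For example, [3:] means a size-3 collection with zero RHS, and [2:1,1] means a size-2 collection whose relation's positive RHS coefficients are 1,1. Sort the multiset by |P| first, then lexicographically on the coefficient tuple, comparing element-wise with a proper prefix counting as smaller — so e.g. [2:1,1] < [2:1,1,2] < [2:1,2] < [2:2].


Minimal non-faces — 7 found among 8 rays, 17 max cones:

  P = {2,3}:  v_{2} + v_{3} = v_{6}  so sig = [2:1]
  P = {4,7}:  v_{4} + v_{7} = v_{1}  so sig = [2:1]
  P = {5,6}:  v_{5} + v_{6} = v_{4}  so sig = [2:1]
  P = {0,1,3}:  v_{0} + v_{1} + v_{3} = 0  so sig = [3:]
  P = {0,1,6}:  v_{0} + v_{1} + v_{6} = v_{2}  so sig = [3:1]
  P = {0,1,4}:  v_{0} + v_{1} + v_{4} = v_{2} + v_{5}  so sig = [3:1,1]
  P = {2,5,7}:  v_{2} + v_{5} + v_{7} = v_{0} + 2·v_{1}  so sig = [3:1,2]

Sorted signature multiset PRS(X):
    |P|=2: 3 collections, coeffs (1), (1), (1)
    |P|=3: 4 collections, coeffs (), (1), (1,1), (1,2)
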